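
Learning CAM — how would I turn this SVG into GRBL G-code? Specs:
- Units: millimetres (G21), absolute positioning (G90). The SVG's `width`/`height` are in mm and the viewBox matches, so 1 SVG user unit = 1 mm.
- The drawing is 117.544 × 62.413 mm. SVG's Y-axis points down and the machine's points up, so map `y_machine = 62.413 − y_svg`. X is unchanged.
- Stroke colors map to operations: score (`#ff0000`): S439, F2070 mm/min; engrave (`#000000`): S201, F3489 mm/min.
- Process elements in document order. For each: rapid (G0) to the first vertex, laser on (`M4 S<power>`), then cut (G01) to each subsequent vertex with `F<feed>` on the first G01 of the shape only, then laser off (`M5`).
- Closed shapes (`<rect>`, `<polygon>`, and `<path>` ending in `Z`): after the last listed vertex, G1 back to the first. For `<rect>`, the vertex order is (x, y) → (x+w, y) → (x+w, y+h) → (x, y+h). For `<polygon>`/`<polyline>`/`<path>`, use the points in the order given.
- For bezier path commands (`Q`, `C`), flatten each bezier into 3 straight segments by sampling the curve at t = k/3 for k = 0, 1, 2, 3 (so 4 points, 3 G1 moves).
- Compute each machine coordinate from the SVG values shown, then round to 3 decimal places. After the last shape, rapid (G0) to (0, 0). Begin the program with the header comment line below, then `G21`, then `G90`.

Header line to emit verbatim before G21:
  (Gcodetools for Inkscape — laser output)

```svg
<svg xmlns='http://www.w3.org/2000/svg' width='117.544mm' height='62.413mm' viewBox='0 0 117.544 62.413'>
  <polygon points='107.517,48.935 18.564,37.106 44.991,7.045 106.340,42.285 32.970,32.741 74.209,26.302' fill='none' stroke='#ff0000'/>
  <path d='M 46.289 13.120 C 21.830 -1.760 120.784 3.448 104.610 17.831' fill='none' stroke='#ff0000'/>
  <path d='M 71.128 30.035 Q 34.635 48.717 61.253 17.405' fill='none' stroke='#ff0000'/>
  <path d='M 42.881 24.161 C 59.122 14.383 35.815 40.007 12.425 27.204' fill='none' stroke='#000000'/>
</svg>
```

Since the viewBox matches the mm dimensions, user units are millimetres directly. The only transform is the Y-flip y_m = 62.413 − y_svg.

Shape 1 is a closed polygon drawn with `<polygon>`. Its stroke #ff0000 means score at S439, F2070. After flipping Y the toolpath is (107.517,13.478) → (18.564,25.307) → (44.991,55.368) → (106.340,20.128) → (32.970,29.672) → (74.209,36.111) → (107.517,13.478), returning to the start.

Shape 2 is a cubic bezier drawn with `<path>`. Its stroke #ff0000 means score at S439, F2070. After flipping Y the toolpath is (46.289,49.293) → (54.133,57.881) → (91.243,55.502) → (104.610,44.582).

Shape 3 is a quadratic bezier drawn with `<path>`. Its stroke #ff0000 means score at S439, F2070. After flipping Y the toolpath is (71.128,32.378) → (53.812,25.478) → (50.520,29.688) → (61.253,45.008).

Shape 4 is a cubic bezier drawn with `<path>`. Its stroke #000000 means engrave at S201, F3489. After flipping Y the toolpath is (42.881,38.252) → (47.401,38.964) → (34.326,32.481) → (12.425,35.209).

(Gcodetools for Inkscape — laser output)
G21
G90
G0 X107.517 Y13.478
M4 S439
G01 X18.564 Y25.307 F2070
G01 X44.991 Y55.368
G01 X106.340 Y20.128
G01 X32.970 Y29.672
G01 X74.209 Y36.111
G01 X107.517 Y13.478
M5
G0 X46.289 Y49.293
M4 S439
G01 X54.133 Y57.881 F2070
G01 X91.243 Y55.502
G01 X104.610 Y44.582
M5
G0 X71.128 Y32.378
M4 S439
G01 X53.812 Y25.478 F2070
G01 X50.520 Y29.688
G01 X61.253 Y45.008
M5
G0 X42.881 Y38.252
M4 S201
G01 X47.401 Y38.964 F3489
G01 X34.326 Y32.481
G01 X12.425 Y35.209
M5
G0 X0.000 Y0.000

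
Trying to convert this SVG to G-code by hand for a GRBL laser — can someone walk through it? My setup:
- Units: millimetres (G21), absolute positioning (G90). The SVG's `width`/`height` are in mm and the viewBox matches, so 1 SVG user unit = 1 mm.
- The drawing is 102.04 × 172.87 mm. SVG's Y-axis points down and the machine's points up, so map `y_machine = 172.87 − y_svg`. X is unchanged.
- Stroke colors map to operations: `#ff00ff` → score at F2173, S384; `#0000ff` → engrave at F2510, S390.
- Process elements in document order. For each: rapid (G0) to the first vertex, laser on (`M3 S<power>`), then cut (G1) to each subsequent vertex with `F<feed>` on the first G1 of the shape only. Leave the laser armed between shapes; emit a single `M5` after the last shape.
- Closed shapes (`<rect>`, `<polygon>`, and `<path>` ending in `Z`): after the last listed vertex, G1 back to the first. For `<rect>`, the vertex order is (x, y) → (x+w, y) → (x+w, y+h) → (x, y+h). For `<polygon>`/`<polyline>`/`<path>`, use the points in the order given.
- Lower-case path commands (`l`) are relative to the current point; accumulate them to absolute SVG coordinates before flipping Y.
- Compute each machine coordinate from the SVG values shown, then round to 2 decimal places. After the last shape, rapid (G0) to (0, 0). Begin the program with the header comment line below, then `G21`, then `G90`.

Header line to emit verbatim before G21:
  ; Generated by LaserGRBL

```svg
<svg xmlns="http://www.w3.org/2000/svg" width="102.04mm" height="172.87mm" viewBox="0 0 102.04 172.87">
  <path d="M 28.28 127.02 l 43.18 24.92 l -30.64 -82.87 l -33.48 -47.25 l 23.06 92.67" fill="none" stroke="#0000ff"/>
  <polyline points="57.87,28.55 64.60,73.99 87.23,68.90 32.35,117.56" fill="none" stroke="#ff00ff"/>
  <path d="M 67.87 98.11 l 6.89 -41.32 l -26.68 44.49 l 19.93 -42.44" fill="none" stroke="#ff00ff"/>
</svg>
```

; Generated by LaserGRBL
G21
G90
G0 X28.28 Y45.85
M3 S390
G1 X71.46 Y20.93 F2510
G1 X40.82 Y103.80
G1 X7.34 Y151.05
G1 X30.40 Y58.38
G0 X57.87 Y144.32
M3 S384
G1 X64.60 Y98.88 F2173
G1 X87.23 Y103.97
G1 X32.35 Y55.31
G0 X67.87 Y74.76
M3 S384
G1 X74.76 Y116.08 F2173
G1 X48.08 Y71.59
G1 X68.01 Y114.03
M5
G0 X0.00 Y0.00

Since the viewBox matches the mm dimensions, user units are millimetres directly. The only transform is the Y-flip y_m = 172.87 − y_svg.

Shape 1 is a open polyline drawn with `<path>`. Its stroke #0000ff means engrave at S390, F2510. After flipping Y the toolpath is (28.28,45.85) → (71.46,20.93) → (40.82,103.80) → (7.34,151.05) → (30.40,58.38).

Shape 2 is a open polyline drawn with `<polyline>`. Its stroke #ff00ff means score at S384, F2173. After flipping Y the toolpath is (57.87,144.32) → (64.60,98.88) → (87.23,103.97) → (32.35,55.31).

Shape 3 is a open polyline drawn with `<path>`. Its stroke #ff00ff means score at S384, F2173. After flipping Y the toolpath is (67.87,74.76) → (74.76,116.08) → (48.08,71.59) → (68.01,114.03).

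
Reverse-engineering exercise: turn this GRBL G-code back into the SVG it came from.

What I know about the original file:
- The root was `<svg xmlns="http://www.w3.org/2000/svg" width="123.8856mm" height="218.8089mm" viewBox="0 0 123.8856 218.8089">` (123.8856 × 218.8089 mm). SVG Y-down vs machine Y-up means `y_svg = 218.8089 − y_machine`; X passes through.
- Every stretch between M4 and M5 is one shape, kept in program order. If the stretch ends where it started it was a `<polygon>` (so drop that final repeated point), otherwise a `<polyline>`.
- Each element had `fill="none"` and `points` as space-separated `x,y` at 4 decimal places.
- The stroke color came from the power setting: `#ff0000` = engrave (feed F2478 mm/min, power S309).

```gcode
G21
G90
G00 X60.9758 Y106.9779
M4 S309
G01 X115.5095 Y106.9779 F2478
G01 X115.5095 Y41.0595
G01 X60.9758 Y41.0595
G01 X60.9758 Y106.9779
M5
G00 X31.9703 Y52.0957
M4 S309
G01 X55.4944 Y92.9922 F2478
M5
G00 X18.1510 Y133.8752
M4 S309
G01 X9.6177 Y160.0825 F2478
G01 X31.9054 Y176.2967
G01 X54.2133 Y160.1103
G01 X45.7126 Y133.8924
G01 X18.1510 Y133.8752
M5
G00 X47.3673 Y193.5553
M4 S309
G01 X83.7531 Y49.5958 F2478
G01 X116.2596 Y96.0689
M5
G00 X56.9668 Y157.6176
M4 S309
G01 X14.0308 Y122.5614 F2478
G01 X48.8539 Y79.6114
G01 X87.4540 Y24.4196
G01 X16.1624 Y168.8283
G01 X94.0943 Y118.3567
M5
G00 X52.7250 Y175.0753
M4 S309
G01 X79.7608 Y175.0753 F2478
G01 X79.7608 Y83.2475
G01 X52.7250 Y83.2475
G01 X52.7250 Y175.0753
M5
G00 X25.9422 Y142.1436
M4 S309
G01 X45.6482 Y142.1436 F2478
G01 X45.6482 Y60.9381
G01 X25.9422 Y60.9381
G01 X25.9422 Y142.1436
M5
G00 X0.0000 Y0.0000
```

<svg xmlns="http://www.w3.org/2000/svg" width="123.8856mm" height="218.8089mm" viewBox="0 0 123.8856 218.8089">
  <polygon points="60.9758,111.8310 115.5095,111.8310 115.5095,177.7494 60.9758,177.7494" fill="none" stroke="#ff0000"/>
  <polyline points="31.9703,166.7132 55.4944,125.8167" fill="none" stroke="#ff0000"/>
  <polygon points="18.1510,84.9337 9.6177,58.7264 31.9054,42.5122 54.2133,58.6986 45.7126,84.9165" fill="none" stroke="#ff0000"/>
  <polyline points="47.3673,25.2536 83.7531,169.2131 116.2596,122.7400" fill="none" stroke="#ff0000"/>
  <polyline points="56.9668,61.1913 14.0308,96.2475 48.8539,139.1975 87.4540,194.3893 16.1624,49.9806 94.0943,100.4522" fill="none" stroke="#ff0000"/>
  <polygon points="52.7250,43.7336 79.7608,43.7336 79.7608,135.5614 52.7250,135.5614" fill="none" stroke="#ff0000"/>
  <polygon points="25.9422,76.6653 45.6482,76.6653 45.6482,157.8708 25.9422,157.8708" fill="none" stroke="#ff0000"/>
</svg>

Each laser-on run becomes one SVG element. Flip Y back into SVG space with y_svg = 218.8089 − y_machine. Every run uses S309, so all elements get stroke `#ff0000` (engrave).

Run 1: The run returns to its start, so emit a `<polygon>` with points (Y-flipped): 60.9758,111.8310 115.5095,111.8310 115.5095,177.7494 60.9758,177.7494.

Run 2: The run is open, so emit a `<polyline>` with points (Y-flipped): 31.9703,166.7132 55.4944,125.8167.

Run 3: The run returns to its start, so emit a `<polygon>` with points (Y-flipped): 18.1510,84.9337 9.6177,58.7264 31.9054,42.5122 54.2133,58.6986 45.7126,84.9165.

Run 4: The run is open, so emit a `<polyline>` with points (Y-flipped): 47.3673,25.2536 83.7531,169.2131 116.2596,122.7400.

Run 5: The run is open, so emit a `<polyline>` with points (Y-flipped): 56.9668,61.1913 14.0308,96.2475 48.8539,139.1975 87.4540,194.3893 16.1624,49.9806 94.0943,100.4522.

Run 6: The run returns to its start, so emit a `<polygon>` with points (Y-flipped): 52.7250,43.7336 79.7608,43.7336 79.7608,135.5614 52.7250,135.5614.

Run 7: The run returns to its start, so emit a `<polygon>` with points (Y-flipped): 25.9422,76.6653 45.6482,76.6653 45.6482,157.8708 25.9422,157.8708.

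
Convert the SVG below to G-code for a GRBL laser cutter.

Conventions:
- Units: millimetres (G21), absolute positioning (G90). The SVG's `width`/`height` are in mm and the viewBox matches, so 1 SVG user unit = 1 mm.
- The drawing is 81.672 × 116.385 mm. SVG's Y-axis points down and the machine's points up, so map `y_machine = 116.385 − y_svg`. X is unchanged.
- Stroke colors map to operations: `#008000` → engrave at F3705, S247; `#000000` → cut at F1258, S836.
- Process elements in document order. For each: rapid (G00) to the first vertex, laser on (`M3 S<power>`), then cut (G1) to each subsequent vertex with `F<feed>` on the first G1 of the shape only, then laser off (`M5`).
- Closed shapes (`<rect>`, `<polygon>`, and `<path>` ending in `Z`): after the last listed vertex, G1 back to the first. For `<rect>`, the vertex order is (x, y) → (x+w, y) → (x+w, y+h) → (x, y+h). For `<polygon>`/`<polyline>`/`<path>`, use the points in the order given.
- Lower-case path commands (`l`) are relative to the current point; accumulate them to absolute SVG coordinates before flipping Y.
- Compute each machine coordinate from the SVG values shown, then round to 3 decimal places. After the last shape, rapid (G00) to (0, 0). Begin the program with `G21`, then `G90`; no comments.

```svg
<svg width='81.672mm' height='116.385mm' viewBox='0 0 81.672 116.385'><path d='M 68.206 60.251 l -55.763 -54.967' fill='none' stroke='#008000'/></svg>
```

G21
G90
G00 X68.206 Y56.134
M3 S247
G1 X12.443 Y111.101 F3705
M5
G00 X0.000 Y0.000

viewBox `0 0 81.672 116.385` with mm width/height → 1 unit = 1 mm. Flip: y_m = 116.385 − y_svg.

**Shape 1** — `<path>` line segment, stroke `#008000` → engrave (S247, F3705). Machine vertices: (68.206,56.134) → (12.443,111.101). Open path.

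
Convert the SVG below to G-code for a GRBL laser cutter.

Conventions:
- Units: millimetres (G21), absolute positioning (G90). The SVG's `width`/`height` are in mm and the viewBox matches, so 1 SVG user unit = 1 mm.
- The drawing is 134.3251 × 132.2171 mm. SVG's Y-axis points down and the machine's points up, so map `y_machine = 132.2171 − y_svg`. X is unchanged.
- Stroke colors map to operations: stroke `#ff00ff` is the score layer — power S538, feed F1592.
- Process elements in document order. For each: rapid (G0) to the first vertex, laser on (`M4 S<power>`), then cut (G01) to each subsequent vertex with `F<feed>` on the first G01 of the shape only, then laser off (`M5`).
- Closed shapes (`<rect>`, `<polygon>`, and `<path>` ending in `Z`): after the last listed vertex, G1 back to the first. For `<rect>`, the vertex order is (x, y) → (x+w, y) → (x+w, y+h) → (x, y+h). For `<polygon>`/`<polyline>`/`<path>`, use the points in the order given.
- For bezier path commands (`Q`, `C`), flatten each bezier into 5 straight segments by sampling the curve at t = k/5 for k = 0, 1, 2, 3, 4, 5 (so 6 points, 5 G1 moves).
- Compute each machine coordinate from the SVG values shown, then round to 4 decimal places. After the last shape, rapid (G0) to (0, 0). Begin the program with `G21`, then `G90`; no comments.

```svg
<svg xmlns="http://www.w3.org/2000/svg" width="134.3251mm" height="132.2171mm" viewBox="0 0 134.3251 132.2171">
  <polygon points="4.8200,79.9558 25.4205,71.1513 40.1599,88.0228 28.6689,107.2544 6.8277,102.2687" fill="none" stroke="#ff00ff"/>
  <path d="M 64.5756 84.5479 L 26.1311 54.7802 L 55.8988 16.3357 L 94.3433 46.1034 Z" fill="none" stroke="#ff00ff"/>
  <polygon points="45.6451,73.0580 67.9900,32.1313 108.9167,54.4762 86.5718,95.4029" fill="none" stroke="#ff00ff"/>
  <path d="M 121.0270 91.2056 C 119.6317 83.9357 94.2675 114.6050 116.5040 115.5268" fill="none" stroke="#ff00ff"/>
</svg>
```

1 u = 1 mm; y_m = 132.2171 − y.

[1] `<polygon>` regular polygon, #ff00ff→score S538 F1592: (4.8200,52.2613) → (25.4205,61.0658) → (40.1599,44.1943) → (28.6689,24.9627) → (6.8277,29.9484) → (4.8200,52.2613) (closed)

[2] `<path>` regular polygon, #ff00ff→score S538 F1592: (64.5756,47.6692) → (26.1311,77.4369) → (55.8988,115.8814) → (94.3433,86.1137) → (64.5756,47.6692) (closed)

[3] `<polygon>` regular polygon, #ff00ff→score S538 F1592: (45.6451,59.1591) → (67.9900,100.0858) → (108.9167,77.7409) → (86.5718,36.8142) → (45.6451,59.1591) (closed)

[4] `<path>` cubic bezier, #ff00ff→score S538 F1592: (121.0270,41.0115) → (117.8861,41.3622) → (112.4280,35.8565) → (108.0881,27.7433) → (108.3016,20.2716) → (116.5040,16.6903)

G21
G90
G0 X4.8200 Y52.2613
M4 S538
G01 X25.4205 Y61.0658 F1592
G01 X40.1599 Y44.1943
G01 X28.6689 Y24.9627
G01 X6.8277 Y29.9484
G01 X4.8200 Y52.2613
M5
G0 X64.5756 Y47.6692
M4 S538
G01 X26.1311 Y77.4369 F1592
G01 X55.8988 Y115.8814
G01 X94.3433 Y86.1137
G01 X64.5756 Y47.6692
M5
G0 X45.6451 Y59.1591
M4 S538
G01 X67.9900 Y100.0858 F1592
G01 X108.9167 Y77.7409
G01 X86.5718 Y36.8142
G01 X45.6451 Y59.1591
M5
G0 X121.0270 Y41.0115
M4 S538
G01 X117.8861 Y41.3622 F1592
G01 X112.4280 Y35.8565
G01 X108.0881 Y27.7433
G01 X108.3016 Y20.2716
G01 X116.5040 Y16.6903
M5
G0 X0.0000 Y0.0000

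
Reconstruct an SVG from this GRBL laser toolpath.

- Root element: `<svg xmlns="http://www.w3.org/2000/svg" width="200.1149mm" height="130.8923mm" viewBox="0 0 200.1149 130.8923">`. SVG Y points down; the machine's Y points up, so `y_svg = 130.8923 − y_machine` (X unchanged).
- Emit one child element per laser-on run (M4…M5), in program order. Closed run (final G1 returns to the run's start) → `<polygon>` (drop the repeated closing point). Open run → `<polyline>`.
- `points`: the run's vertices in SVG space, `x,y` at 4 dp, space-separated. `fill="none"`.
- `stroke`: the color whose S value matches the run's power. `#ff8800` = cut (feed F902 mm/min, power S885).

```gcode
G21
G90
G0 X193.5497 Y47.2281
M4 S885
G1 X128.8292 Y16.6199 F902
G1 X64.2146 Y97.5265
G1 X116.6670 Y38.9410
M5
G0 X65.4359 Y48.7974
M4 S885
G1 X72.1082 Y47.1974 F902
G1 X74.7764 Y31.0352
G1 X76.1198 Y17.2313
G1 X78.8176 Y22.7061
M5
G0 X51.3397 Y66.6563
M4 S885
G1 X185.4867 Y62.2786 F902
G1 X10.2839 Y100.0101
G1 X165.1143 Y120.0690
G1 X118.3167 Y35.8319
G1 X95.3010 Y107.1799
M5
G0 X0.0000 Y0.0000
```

y_svg = 130.8923 − y_m. Every run uses S885, so all elements get stroke `#ff8800` (cut).

[1] open run; points: 193.5497,83.6642 128.8292,114.2724 64.2146,33.3658 116.6670,91.9513

[2] open run; points: 65.4359,82.0949 72.1082,83.6949 74.7764,99.8571 76.1198,113.6610 78.8176,108.1862

[3] open run; points: 51.3397,64.2360 185.4867,68.6137 10.2839,30.8822 165.1143,10.8233 118.3167,95.0604 95.3010,23.7124

<svg xmlns="http://www.w3.org/2000/svg" width="200.1149mm" height="130.8923mm" viewBox="0 0 200.1149 130.8923">
  <polyline points="193.5497,83.6642 128.8292,114.2724 64.2146,33.3658 116.6670,91.9513" fill="none" stroke="#ff8800"/>
  <polyline points="65.4359,82.0949 72.1082,83.6949 74.7764,99.8571 76.1198,113.6610 78.8176,108.1862" fill="none" stroke="#ff8800"/>
  <polyline points="51.3397,64.2360 185.4867,68.6137 10.2839,30.8822 165.1143,10.8233 118.3167,95.0604 95.3010,23.7124" fill="none" stroke="#ff8800"/>
</svg>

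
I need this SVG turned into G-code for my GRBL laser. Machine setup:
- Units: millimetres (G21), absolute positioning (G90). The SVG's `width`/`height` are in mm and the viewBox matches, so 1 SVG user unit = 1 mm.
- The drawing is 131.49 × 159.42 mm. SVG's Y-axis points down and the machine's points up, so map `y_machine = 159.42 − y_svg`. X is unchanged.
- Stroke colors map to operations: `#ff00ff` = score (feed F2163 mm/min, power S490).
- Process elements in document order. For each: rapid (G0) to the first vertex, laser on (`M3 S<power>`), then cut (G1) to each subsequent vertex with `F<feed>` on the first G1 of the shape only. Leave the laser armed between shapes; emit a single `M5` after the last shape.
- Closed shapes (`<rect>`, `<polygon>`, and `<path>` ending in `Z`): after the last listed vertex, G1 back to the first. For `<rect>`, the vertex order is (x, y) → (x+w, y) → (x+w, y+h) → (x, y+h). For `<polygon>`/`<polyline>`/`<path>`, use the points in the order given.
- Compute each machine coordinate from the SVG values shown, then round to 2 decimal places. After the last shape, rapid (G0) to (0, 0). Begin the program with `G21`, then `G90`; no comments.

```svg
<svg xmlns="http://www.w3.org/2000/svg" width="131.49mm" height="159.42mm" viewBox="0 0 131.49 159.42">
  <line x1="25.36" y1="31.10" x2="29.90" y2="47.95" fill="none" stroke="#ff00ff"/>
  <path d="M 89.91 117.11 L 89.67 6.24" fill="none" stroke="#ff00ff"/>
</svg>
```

Since the viewBox matches the mm dimensions, user units are millimetres directly. The only transform is the Y-flip y_m = 159.42 − y_svg.

Shape 1 is a line segment drawn with `<line>`. Its stroke #ff00ff means score at S490, F2163. After flipping Y the toolpath is (25.36,128.32) → (29.90,111.47).

Shape 2 is a line segment drawn with `<path>`. Its stroke #ff00ff means score at S490, F2163. After flipping Y the toolpath is (89.91,42.31) → (89.67,153.18).

G21
G90
G0 X25.36 Y128.32
M3 S490
G1 X29.90 Y111.47 F2163
G0 X89.91 Y42.31
M3 S490
G1 X89.67 Y153.18 F2163
M5
G0 X0.00 Y0.00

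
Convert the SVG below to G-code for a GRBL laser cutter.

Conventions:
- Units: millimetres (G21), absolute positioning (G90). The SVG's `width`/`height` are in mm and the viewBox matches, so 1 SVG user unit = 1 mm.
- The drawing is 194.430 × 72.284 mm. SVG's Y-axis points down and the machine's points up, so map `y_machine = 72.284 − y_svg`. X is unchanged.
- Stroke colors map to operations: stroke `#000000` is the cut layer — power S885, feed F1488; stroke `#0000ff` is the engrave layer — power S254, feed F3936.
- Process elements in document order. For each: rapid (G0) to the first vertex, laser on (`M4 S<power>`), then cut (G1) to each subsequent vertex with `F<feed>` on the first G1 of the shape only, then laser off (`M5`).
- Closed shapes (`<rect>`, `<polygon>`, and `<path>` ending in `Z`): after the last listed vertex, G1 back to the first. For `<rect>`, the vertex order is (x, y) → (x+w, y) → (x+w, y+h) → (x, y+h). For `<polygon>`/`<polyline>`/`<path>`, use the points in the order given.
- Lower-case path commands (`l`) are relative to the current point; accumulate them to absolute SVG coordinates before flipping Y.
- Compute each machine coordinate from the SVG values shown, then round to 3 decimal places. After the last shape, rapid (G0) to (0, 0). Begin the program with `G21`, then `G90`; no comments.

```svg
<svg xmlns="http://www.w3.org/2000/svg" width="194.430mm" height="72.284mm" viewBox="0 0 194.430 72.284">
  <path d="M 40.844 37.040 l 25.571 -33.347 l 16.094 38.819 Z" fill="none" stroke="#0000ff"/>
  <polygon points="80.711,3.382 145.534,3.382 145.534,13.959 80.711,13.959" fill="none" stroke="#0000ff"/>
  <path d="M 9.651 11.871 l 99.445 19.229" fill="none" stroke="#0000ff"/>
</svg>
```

G21
G90
G0 X40.844 Y35.244
M4 S254
G1 X66.415 Y68.591 F3936
G1 X82.509 Y29.772
G1 X40.844 Y35.244
M5
G0 X80.711 Y68.902
M4 S254
G1 X145.534 Y68.902 F3936
G1 X145.534 Y58.325
G1 X80.711 Y58.325
G1 X80.711 Y68.902
M5
G0 X9.651 Y60.413
M4 S254
G1 X109.096 Y41.184 F3936
M5
G0 X0.000 Y0.000

Since the viewBox matches the mm dimensions, user units are millimetres directly. The only transform is the Y-flip y_m = 72.284 − y_svg.

Shape 1 is a regular polygon drawn with `<path>`. Its stroke #0000ff means engrave at S254, F3936. After flipping Y the toolpath is (40.844,35.244) → (66.415,68.591) → (82.509,29.772) → (40.844,35.244), returning to the start.

Shape 2 is a rectangle drawn with `<polygon>`. Its stroke #0000ff means engrave at S254, F3936. After flipping Y the toolpath is (80.711,68.902) → (145.534,68.902) → (145.534,58.325) → (80.711,58.325) → (80.711,68.902), returning to the start.

Shape 3 is a line segment drawn with `<path>`. Its stroke #0000ff means engrave at S254, F3936. After flipping Y the toolpath is (9.651,60.413) → (109.096,41.184).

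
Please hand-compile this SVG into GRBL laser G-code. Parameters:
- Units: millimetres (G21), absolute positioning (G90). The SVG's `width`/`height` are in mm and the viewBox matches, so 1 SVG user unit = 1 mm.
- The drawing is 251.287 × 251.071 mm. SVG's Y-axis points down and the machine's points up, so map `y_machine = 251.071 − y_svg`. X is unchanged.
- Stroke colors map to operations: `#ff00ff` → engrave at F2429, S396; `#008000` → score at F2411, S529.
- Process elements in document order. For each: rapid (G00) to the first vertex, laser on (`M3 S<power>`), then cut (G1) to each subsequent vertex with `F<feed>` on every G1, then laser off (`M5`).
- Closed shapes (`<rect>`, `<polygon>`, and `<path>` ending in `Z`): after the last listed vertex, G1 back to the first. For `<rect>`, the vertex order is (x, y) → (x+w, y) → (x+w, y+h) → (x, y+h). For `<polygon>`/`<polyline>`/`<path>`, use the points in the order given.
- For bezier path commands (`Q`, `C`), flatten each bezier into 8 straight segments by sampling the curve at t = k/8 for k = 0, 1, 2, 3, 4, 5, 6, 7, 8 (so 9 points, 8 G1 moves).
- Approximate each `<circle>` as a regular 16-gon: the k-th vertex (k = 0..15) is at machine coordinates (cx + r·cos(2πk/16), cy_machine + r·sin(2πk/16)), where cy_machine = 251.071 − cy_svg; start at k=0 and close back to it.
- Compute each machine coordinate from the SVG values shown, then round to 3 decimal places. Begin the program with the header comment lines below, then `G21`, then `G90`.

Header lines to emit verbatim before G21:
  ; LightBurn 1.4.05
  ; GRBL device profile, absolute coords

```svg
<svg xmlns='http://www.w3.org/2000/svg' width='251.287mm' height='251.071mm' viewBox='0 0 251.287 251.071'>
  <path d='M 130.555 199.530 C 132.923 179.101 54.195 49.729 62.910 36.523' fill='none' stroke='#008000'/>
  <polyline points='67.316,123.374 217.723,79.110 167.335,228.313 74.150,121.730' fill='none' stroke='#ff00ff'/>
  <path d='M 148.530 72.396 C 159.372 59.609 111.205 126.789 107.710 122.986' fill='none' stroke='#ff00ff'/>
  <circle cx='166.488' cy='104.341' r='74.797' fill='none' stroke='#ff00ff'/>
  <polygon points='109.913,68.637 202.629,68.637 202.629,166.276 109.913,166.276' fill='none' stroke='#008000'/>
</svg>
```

; LightBurn 1.4.05
; GRBL device profile, absolute coords
G21
G90
G00 X130.555 Y51.541
M3 S529
G1 X127.971 Y63.869 F2411
G1 X119.759 Y83.772 F2411
G1 X107.894 Y108.613 F2411
G1 X94.352 Y135.753 F2411
G1 X81.108 Y162.555 F2411
G1 X70.136 Y186.380 F2411
G1 X63.412 Y204.590 F2411
G1 X62.910 Y214.548 F2411
M5
G00 X67.316 Y127.697
M3 S396
G1 X217.723 Y171.961 F2429
G1 X167.335 Y22.758 F2429
G1 X74.150 Y129.341 F2429
M5
G00 X148.530 Y178.675
M3 S396
G1 X150.032 Y180.016 F2429
G1 X147.217 Y175.630 F2429
G1 X141.300 Y167.285 F2429
G1 X133.496 Y156.749 F2429
G1 X125.020 Y145.792 F2429
G1 X117.087 Y136.183 F2429
G1 X110.912 Y129.691 F2429
G1 X107.710 Y128.085 F2429
M5
G00 X241.285 Y146.730
M3 S396
G1 X235.591 Y175.354 F2429
G1 X219.377 Y199.619 F2429
G1 X195.112 Y215.833 F2429
G1 X166.488 Y221.527 F2429
G1 X137.864 Y215.833 F2429
G1 X113.599 Y199.619 F2429
G1 X97.385 Y175.354 F2429
G1 X91.691 Y146.730 F2429
G1 X97.385 Y118.106 F2429
G1 X113.599 Y93.841 F2429
G1 X137.864 Y77.627 F2429
G1 X166.488 Y71.933 F2429
G1 X195.112 Y77.627 F2429
G1 X219.377 Y93.841 F2429
G1 X235.591 Y118.106 F2429
G1 X241.285 Y146.730 F2429
M5
G00 X109.913 Y182.434
M3 S529
G1 X202.629 Y182.434 F2411
G1 X202.629 Y84.795 F2411
G1 X109.913 Y84.795 F2411
G1 X109.913 Y182.434 F2411
M5

Since the viewBox matches the mm dimensions, user units are millimetres directly. The only transform is the Y-flip y_m = 251.071 − y_svg.

Shape 1 is a cubic bezier drawn with `<path>`. Its stroke #008000 means score at S529, F2411. After flipping Y the toolpath is (130.555,51.541) → (127.971,63.869) → (119.759,83.772) → (107.894,108.613) → (94.352,135.753) → (81.108,162.555) → (70.136,186.380) → (63.412,204.590) → (62.910,214.548).

Shape 2 is a open polyline drawn with `<polyline>`. Its stroke #ff00ff means engrave at S396, F2429. After flipping Y the toolpath is (67.316,127.697) → (217.723,171.961) → (167.335,22.758) → (74.150,129.341).

Shape 3 is a cubic bezier drawn with `<path>`. Its stroke #ff00ff means engrave at S396, F2429. After flipping Y the toolpath is (148.530,178.675) → (150.032,180.016) → (147.217,175.630) → (141.300,167.285) → (133.496,156.749) → (125.020,145.792) → (117.087,136.183) → (110.912,129.691) → (107.710,128.085).

Shape 4 is a circle drawn with `<circle>`. Its stroke #ff00ff means engrave at S396, F2429. After flipping Y the toolpath is (241.285,146.730) → (235.591,175.354) → (219.377,199.619) → (195.112,215.833) → (166.488,221.527) → (137.864,215.833) → (113.599,199.619) → (97.385,175.354) → (91.691,146.730) → (97.385,118.106) → (113.599,93.841) → (137.864,77.627) → (166.488,71.933) → (195.112,77.627) → (219.377,93.841) → (235.591,118.106) → (241.285,146.730), returning to the start.

Shape 5 is a rectangle drawn with `<polygon>`. Its stroke #008000 means score at S529, F2411. After flipping Y the toolpath is (109.913,182.434) → (202.629,182.434) → (202.629,84.795) → (109.913,84.795) → (109.913,182.434), returning to the start.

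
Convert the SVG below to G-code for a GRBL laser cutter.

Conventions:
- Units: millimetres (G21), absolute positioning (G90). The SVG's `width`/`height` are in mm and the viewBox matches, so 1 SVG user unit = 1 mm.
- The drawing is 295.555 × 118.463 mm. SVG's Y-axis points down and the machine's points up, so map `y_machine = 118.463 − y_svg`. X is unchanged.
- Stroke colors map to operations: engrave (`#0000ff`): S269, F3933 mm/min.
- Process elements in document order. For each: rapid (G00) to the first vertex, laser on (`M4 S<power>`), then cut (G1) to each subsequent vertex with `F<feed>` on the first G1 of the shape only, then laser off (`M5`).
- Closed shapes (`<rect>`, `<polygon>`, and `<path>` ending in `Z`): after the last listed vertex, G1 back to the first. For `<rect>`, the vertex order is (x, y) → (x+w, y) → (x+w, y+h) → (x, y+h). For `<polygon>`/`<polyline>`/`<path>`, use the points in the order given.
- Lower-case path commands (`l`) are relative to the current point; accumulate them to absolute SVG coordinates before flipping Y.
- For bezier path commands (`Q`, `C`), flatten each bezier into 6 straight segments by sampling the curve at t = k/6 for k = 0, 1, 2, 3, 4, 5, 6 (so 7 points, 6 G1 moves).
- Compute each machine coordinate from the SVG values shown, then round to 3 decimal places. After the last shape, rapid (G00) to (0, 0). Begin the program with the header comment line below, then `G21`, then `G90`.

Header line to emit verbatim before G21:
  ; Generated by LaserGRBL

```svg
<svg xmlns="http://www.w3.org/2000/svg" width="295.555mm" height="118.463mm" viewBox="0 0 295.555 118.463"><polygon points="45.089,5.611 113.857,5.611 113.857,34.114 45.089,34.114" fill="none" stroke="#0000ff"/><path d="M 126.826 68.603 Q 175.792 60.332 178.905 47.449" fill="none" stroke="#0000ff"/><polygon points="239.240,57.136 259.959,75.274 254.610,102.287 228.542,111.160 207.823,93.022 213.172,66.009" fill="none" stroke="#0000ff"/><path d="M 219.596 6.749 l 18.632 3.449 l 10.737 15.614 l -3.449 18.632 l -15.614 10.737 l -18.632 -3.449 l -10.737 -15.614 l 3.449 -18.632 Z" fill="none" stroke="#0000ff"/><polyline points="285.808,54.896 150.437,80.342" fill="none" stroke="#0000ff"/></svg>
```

; Generated by LaserGRBL
G21
G90
G00 X45.089 Y112.852
M4 S269
G1 X113.857 Y112.852 F3933
G1 X113.857 Y84.349
G1 X45.089 Y84.349
G1 X45.089 Y112.852
M5
G00 X126.826 Y49.860
M4 S269
G1 X141.874 Y52.745 F3933
G1 X154.375 Y55.886
G1 X164.329 Y59.284
G1 X171.735 Y62.938
G1 X176.594 Y66.848
G1 X178.905 Y71.014
M5
G00 X239.240 Y61.327
M4 S269
G1 X259.959 Y43.189 F3933
G1 X254.610 Y16.176
G1 X228.542 Y7.303
G1 X207.823 Y25.441
G1 X213.172 Y52.454
G1 X239.240 Y61.327
M5
G00 X219.596 Y111.714
M4 S269
G1 X238.228 Y108.265 F3933
G1 X248.965 Y92.651
G1 X245.516 Y74.019
G1 X229.902 Y63.282
G1 X211.270 Y66.731
G1 X200.533 Y82.345
G1 X203.982 Y100.977
G1 X219.596 Y111.714
M5
G00 X285.808 Y63.567
M4 S269
G1 X150.437 Y38.121 F3933
M5
G00 X0.000 Y0.000

1 u = 1 mm; y_m = 118.463 − y.

[1] `<polygon>` rectangle, #0000ff→engrave S269 F3933: (45.089,112.852) → (113.857,112.852) → (113.857,84.349) → (45.089,84.349) → (45.089,112.852) (closed)

[2] `<path>` quadratic bezier, #0000ff→engrave S269 F3933: (126.826,49.860) → (141.874,52.745) → (154.375,55.886) → (164.329,59.284) → (171.735,62.938) → (176.594,66.848) → (178.905,71.014)

[3] `<polygon>` regular polygon, #0000ff→engrave S269 F3933: (239.240,61.327) → (259.959,43.189) → (254.610,16.176) → (228.542,7.303) → (207.823,25.441) → (213.172,52.454) → (239.240,61.327) (closed)

[4] `<path>` regular polygon, #0000ff→engrave S269 F3933: (219.596,111.714) → (238.228,108.265) → (248.965,92.651) → (245.516,74.019) → (229.902,63.282) → (211.270,66.731) → (200.533,82.345) → (203.982,100.977) → (219.596,111.714) (closed)

[5] `<polyline>` line segment, #0000ff→engrave S269 F3933: (285.808,63.567) → (150.437,38.121)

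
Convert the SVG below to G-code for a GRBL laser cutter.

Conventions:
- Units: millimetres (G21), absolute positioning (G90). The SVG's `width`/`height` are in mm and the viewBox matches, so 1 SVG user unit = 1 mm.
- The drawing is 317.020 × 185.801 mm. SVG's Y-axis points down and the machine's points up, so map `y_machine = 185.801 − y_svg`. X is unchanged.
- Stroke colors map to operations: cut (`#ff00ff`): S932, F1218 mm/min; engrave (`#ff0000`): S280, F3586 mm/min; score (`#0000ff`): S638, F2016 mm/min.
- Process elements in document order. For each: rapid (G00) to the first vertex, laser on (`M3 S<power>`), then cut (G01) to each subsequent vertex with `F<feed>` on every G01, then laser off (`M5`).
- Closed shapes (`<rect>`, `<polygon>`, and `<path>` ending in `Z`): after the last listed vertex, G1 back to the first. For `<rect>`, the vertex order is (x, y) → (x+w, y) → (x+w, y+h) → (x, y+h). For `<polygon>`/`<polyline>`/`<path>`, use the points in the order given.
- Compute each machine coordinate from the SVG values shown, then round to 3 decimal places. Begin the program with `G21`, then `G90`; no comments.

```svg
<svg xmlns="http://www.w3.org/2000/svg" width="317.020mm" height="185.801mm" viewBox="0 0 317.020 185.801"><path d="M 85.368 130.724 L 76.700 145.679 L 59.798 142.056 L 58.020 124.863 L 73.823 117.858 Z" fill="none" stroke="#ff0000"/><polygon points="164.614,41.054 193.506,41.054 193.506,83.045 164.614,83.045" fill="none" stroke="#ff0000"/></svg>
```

G21
G90
G00 X85.368 Y55.077
M3 S280
G01 X76.700 Y40.122 F3586
G01 X59.798 Y43.745 F3586
G01 X58.020 Y60.938 F3586
G01 X73.823 Y67.943 F3586
G01 X85.368 Y55.077 F3586
M5
G00 X164.614 Y144.747
M3 S280
G01 X193.506 Y144.747 F3586
G01 X193.506 Y102.756 F3586
G01 X164.614 Y102.756 F3586
G01 X164.614 Y144.747 F3586
M5

viewBox `0 0 317.020 185.801` with mm width/height → 1 unit = 1 mm. Flip: y_m = 185.801 − y_svg.

**Shape 1** — `<path>` regular polygon, stroke `#ff0000` → engrave (S280, F3586). Machine vertices: (85.368,55.077) → (76.700,40.122) → (59.798,43.745) → (58.020,60.938) → (73.823,67.943) → (85.368,55.077). Closed: final G1 returns to the first vertex.

**Shape 2** — `<polygon>` rectangle, stroke `#ff0000` → engrave (S280, F3586). Machine vertices: (164.614,144.747) → (193.506,144.747) → (193.506,102.756) → (164.614,102.756) → (164.614,144.747). Closed: final G1 returns to the first vertex.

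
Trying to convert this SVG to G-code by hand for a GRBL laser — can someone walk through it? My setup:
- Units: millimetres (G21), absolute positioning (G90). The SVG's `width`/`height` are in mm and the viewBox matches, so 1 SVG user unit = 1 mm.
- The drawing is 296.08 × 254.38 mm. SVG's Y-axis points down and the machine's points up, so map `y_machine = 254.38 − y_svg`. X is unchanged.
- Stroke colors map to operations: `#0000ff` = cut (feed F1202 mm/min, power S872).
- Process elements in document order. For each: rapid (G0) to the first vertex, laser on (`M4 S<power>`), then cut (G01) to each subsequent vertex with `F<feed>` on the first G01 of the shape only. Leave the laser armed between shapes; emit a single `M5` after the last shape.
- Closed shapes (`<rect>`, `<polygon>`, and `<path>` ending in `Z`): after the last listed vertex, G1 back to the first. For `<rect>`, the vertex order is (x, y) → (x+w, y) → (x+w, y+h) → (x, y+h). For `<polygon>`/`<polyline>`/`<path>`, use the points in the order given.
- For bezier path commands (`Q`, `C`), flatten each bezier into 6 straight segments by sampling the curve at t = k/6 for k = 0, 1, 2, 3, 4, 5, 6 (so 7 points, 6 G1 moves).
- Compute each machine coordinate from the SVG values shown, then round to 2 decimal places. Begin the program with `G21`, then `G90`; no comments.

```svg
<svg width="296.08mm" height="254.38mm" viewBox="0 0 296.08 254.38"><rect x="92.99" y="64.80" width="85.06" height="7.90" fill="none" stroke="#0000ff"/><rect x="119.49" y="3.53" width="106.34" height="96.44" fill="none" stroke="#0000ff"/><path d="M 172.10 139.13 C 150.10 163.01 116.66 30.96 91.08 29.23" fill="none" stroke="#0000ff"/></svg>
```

viewBox `0 0 296.08 254.38` with mm width/height → 1 unit = 1 mm. Flip: y_m = 254.38 − y_svg.

**Shape 1** — `<rect>` rectangle, stroke `#0000ff` → cut (S872, F1202). Machine vertices: (92.99,189.58) → (178.05,189.58) → (178.05,181.68) → (92.99,181.68) → (92.99,189.58). Closed: final G1 returns to the first vertex.

**Shape 2** — `<rect>` rectangle, stroke `#0000ff` → cut (S872, F1202). Machine vertices: (119.49,250.85) → (225.83,250.85) → (225.83,154.41) → (119.49,154.41) → (119.49,250.85). Closed: final G1 returns to the first vertex.

**Shape 3** — `<path>` cubic bezier, stroke `#0000ff` → cut (S872, F1202). Control points (SVG): P0=(172.10,139.13), P1=(150.10,163.01), P2=(116.66,30.96), P3=(91.08,29.23); sampled at t=k/6. Machine vertices: (172.10,115.25) → (160.24,114.98) → (147.00,132.74) → (132.93,160.60) → (118.57,190.58) → (104.44,214.75) → (91.08,225.15). Open path.

G21
G90
G0 X92.99 Y189.58
M4 S872
G01 X178.05 Y189.58 F1202
G01 X178.05 Y181.68
G01 X92.99 Y181.68
G01 X92.99 Y189.58
G0 X119.49 Y250.85
M4 S872
G01 X225.83 Y250.85 F1202
G01 X225.83 Y154.41
G01 X119.49 Y154.41
G01 X119.49 Y250.85
G0 X172.10 Y115.25
M4 S872
G01 X160.24 Y114.98 F1202
G01 X147.00 Y132.74
G01 X132.93 Y160.60
G01 X118.57 Y190.58
G01 X104.44 Y214.75
G01 X91.08 Y225.15
M5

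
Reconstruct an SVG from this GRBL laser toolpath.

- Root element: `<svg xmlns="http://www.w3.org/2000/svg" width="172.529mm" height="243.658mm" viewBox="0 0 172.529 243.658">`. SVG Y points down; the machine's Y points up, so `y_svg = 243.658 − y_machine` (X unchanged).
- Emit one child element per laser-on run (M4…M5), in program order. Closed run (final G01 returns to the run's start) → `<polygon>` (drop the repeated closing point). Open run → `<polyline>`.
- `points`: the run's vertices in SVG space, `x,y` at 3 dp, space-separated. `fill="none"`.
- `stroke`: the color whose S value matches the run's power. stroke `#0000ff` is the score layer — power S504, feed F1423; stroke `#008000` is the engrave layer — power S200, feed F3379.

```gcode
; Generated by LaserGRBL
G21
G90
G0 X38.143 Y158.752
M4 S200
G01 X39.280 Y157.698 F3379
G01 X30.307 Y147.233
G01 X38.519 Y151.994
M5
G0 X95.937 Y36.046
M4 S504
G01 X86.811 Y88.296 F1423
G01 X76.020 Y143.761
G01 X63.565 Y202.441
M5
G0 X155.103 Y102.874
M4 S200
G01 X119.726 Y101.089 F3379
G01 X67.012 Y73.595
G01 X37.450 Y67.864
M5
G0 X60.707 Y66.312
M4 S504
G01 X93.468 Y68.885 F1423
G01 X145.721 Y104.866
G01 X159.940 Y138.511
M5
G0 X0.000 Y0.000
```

<svg xmlns="http://www.w3.org/2000/svg" width="172.529mm" height="243.658mm" viewBox="0 0 172.529 243.658">
  <polyline points="38.143,84.906 39.280,85.960 30.307,96.425 38.519,91.664" fill="none" stroke="#008000"/>
  <polyline points="95.937,207.612 86.811,155.362 76.020,99.897 63.565,41.217" fill="none" stroke="#0000ff"/>
  <polyline points="155.103,140.784 119.726,142.569 67.012,170.063 37.450,175.794" fill="none" stroke="#008000"/>
  <polyline points="60.707,177.346 93.468,174.773 145.721,138.792 159.940,105.147" fill="none" stroke="#0000ff"/>
</svg>

y_svg = 243.658 − y_m.

[1] S200→`#008000` (engrave); open run; points: 38.143,84.906 39.280,85.960 30.307,96.425 38.519,91.664

[2] S504→`#0000ff` (score); open run; points: 95.937,207.612 86.811,155.362 76.020,99.897 63.565,41.217

[3] S200→`#008000` (engrave); open run; points: 155.103,140.784 119.726,142.569 67.012,170.063 37.450,175.794

[4] S504→`#0000ff` (score); open run; points: 60.707,177.346 93.468,174.773 145.721,138.792 159.940,105.147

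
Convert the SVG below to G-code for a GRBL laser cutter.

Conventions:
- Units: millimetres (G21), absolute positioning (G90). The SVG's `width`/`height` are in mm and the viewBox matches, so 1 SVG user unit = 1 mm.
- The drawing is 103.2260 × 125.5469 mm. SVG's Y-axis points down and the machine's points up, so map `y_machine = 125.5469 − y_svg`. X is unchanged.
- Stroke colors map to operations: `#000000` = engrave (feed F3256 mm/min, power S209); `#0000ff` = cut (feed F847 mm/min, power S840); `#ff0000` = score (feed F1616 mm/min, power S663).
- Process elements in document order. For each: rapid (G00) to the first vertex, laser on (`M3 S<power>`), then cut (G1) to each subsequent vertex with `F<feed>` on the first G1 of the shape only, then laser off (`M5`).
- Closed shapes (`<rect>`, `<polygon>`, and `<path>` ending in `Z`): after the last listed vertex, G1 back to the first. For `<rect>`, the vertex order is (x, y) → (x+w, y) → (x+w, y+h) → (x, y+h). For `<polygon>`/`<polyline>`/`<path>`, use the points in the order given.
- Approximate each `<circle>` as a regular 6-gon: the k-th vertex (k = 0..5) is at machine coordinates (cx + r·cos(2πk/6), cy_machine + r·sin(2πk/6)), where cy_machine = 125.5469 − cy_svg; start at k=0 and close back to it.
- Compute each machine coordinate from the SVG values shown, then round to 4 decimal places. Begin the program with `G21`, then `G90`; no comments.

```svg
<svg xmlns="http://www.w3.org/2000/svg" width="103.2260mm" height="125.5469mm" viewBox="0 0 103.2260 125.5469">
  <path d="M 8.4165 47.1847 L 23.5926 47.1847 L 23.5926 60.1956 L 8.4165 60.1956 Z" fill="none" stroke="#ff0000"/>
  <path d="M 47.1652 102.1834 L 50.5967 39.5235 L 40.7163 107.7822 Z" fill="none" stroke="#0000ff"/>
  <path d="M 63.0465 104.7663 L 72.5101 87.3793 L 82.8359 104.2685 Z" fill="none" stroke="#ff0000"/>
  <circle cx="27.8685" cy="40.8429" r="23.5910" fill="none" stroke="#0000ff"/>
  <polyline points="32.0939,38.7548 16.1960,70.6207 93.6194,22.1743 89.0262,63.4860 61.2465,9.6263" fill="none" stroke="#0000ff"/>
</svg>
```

Since the viewBox matches the mm dimensions, user units are millimetres directly. The only transform is the Y-flip y_m = 125.5469 − y_svg.

Shape 1 is a rectangle drawn with `<path>`. Its stroke #ff0000 means score at S663, F1616. After flipping Y the toolpath is (8.4165,78.3622) → (23.5926,78.3622) → (23.5926,65.3513) → (8.4165,65.3513) → (8.4165,78.3622), returning to the start.

Shape 2 is a closed polygon drawn with `<path>`. Its stroke #0000ff means cut at S840, F847. After flipping Y the toolpath is (47.1652,23.3635) → (50.5967,86.0234) → (40.7163,17.7647) → (47.1652,23.3635), returning to the start.

Shape 3 is a regular polygon drawn with `<path>`. Its stroke #ff0000 means score at S663, F1616. After flipping Y the toolpath is (63.0465,20.7806) → (72.5101,38.1676) → (82.8359,21.2784) → (63.0465,20.7806), returning to the start.

Shape 4 is a circle drawn with `<circle>`. Its stroke #0000ff means cut at S840, F847. After flipping Y the toolpath is (51.4595,84.7040) → (39.6640,105.1344) → (16.0730,105.1344) → (4.2775,84.7040) → (16.0730,64.2736) → (39.6640,64.2736) → (51.4595,84.7040), returning to the start.

Shape 5 is a open polyline drawn with `<polyline>`. Its stroke #0000ff means cut at S840, F847. After flipping Y the toolpath is (32.0939,86.7921) → (16.1960,54.9262) → (93.6194,103.3726) → (89.0262,62.0609) → (61.2465,115.9206).

G21
G90
G00 X8.4165 Y78.3622
M3 S663
G1 X23.5926 Y78.3622 F1616
G1 X23.5926 Y65.3513
G1 X8.4165 Y65.3513
G1 X8.4165 Y78.3622
M5
G00 X47.1652 Y23.3635
M3 S840
G1 X50.5967 Y86.0234 F847
G1 X40.7163 Y17.7647
G1 X47.1652 Y23.3635
M5
G00 X63.0465 Y20.7806
M3 S663
G1 X72.5101 Y38.1676 F1616
G1 X82.8359 Y21.2784
G1 X63.0465 Y20.7806
M5
G00 X51.4595 Y84.7040
M3 S840
G1 X39.6640 Y105.1344 F847
G1 X16.0730 Y105.1344
G1 X4.2775 Y84.7040
G1 X16.0730 Y64.2736
G1 X39.6640 Y64.2736
G1 X51.4595 Y84.7040
M5
G00 X32.0939 Y86.7921
M3 S840
G1 X16.1960 Y54.9262 F847
G1 X93.6194 Y103.3726
G1 X89.0262 Y62.0609
G1 X61.2465 Y115.9206
M5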